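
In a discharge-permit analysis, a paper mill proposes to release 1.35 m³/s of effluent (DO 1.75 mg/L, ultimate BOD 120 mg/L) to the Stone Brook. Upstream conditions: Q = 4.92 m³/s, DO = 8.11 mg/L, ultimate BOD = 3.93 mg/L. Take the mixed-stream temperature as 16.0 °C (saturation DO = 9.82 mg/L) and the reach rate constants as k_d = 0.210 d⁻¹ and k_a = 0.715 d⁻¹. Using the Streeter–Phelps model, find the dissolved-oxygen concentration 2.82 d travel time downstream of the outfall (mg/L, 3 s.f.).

DO ≈ 4.36 mg/L

Mixed DO = (4.92×8.11 + 1.35×1.75)/(4.92+1.35) = 42.26/6.270 = 6.741 mg/L.
Mixed L₀ = (4.92×3.93 + 1.35×120)/(6.270) = 181.3/6.270 = 28.92 mg/L.
Initial deficit D₀ = C_s − DO₀ = 9.82 − 6.741 = 3.079 mg/L.
D(2.82) = [0.210×28.92/(0.715−0.210)](e^(−0.210×2.82) − e^(−0.715×2.82)) + 3.079 e^(−0.715×2.82)
= 12.03 × (0.5531 − 0.1331) + 3.079 × 0.1331 = 5.461 mg/L.
DO = 9.82 − 5.461 = 4.359 mg/L.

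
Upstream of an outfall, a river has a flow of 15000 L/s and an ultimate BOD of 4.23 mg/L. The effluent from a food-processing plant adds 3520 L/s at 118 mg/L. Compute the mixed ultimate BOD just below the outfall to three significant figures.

25.9 mg/L

Flow-weighted mixing: C = (Q_r C_r + Q_w C_w)/(Q_r + Q_w)
= (15000×4.23 + 3520×118)/(15000 + 3520) = 478800/18520 = 25.85 mg/L.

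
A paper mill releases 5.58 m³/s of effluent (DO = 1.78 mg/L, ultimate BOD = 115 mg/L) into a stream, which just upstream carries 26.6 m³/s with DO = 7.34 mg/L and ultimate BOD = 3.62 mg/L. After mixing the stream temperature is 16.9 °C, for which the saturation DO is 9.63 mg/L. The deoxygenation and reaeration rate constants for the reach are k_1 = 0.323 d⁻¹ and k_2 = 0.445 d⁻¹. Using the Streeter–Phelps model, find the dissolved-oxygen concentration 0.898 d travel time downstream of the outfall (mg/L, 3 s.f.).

Mixed DO = (26.6×7.34 + 5.58×1.78)/(26.6+5.58) = 205.2/32.18 = 6.376 mg/L.
Mixed L₀ = (26.6×3.62 + 5.58×115)/(32.18) = 738.0/32.18 = 22.93 mg/L.
Initial deficit D₀ = C_s − DO₀ = 9.63 − 6.376 = 3.254 mg/L.
D(0.898) = [0.323×22.93/(0.445−0.323)](e^(−0.323×0.898) − e^(−0.445×0.898)) + 3.254 e^(−0.445×0.898)
= 60.72 × (0.7482 − 0.6706) + 3.254 × 0.6706 = 6.896 mg/L.
DO = 9.63 − 6.896 = 2.734 mg/L.

DO ≈ 2.73 mg/L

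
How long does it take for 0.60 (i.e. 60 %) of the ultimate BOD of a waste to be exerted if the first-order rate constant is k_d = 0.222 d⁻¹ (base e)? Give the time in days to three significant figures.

t ≈ 4.13 d

y/L₀ = 1 − e^(−k_d t) = 0.60 ⇒ e^(−k_d t) = 0.400
t = −ln(0.400) / 0.222 = 0.9163 / 0.222 = 4.127 d.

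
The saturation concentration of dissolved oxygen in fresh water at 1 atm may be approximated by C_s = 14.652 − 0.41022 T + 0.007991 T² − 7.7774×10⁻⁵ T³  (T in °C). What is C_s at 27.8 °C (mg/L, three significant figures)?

C_s = 14.652 − 0.41022×27.8 + 0.007991×27.8² − 7.7774×10⁻⁵×27.8³ = 7.753 mg/L.

C_s ≈ 7.75 mg/L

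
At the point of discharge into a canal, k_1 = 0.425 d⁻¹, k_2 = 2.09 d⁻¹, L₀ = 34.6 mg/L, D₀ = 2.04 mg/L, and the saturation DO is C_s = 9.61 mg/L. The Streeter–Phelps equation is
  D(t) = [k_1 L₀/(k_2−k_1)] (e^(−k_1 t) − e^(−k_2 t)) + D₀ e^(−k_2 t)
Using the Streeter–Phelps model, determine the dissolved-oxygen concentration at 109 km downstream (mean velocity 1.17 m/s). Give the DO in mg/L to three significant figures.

Travel time t = x/v = 109 km / (1.17 m/s) = 109000 m / 1.17 m/s = 93160 s = 1.078 d.
k_1 L₀/(k_2−k_1) = 0.425×34.6/(2.09−0.425) = 14.71/1.665 = 8.832 mg/L.
e^(−k_1 t) = e^(−0.425×1.078) = 0.6324; e^(−k_2 t) = e^(−2.09×1.078) = 0.1050.
D = 8.832 × (0.6324 − 0.1050) + 2.04 × 0.1050 = 4.658 + 0.2142 = 4.872 mg/L.
DO = C_s − D = 9.61 − 4.872 = 4.738 mg/L.

DO ≈ 4.74 mg/L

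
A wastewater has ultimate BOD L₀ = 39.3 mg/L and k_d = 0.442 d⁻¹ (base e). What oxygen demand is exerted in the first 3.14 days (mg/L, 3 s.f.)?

y_t = L₀(1 − e^(−k_d t)) = 39.3 × (1 − e^(−0.442×3.14))
= 39.3 × (1 − 0.2496) = 39.3 × 0.7504 = 29.49 mg/L.

y ≈ 29.5 mg/L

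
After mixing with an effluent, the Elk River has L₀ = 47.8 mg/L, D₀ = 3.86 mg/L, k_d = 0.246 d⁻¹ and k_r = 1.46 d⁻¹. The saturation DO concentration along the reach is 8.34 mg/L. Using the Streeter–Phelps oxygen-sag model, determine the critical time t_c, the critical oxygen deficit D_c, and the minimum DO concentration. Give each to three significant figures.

t_c ≈ 1.05 d; D_c ≈ 6.22 mg/L; min DO ≈ 2.12 mg/L

At the critical point dD/dt = 0, so k_d L₀ e^(−k_d t) = k_r D. Substituting D(t) from the Streeter–Phelps equation and solving for t gives
t_c = ln[(k_r/k_d)(1 − D₀(k_r−k_d)/(k_d L₀))] / (k_r−k_d).
Here k_r−k_d = 1.214 d⁻¹ and 1 − D₀(k_r−k_d)/(k_d L₀) = 1 − 3.86×1.214/(0.246×47.8) = 0.6015, so
t_c = ln(5.935 × 0.6015) / 1.214 = 1.273 / 1.214 = 1.048 d.
D_c = (k_d/k_r) L₀ e^(−k_d t_c) = (0.246/1.46) × 47.8 × e^(−0.246×1.048) = 0.1685 × 47.8 × 0.7727 = 6.223 mg/L.
Minimum DO = C_s − D_c = 8.34 − 6.223 = 2.117 mg/L.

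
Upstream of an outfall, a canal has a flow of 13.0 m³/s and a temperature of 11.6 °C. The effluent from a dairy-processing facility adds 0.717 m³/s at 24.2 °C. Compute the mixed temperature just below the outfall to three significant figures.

Flow-weighted mixing: C = (Q_r C_r + Q_w C_w)/(Q_r + Q_w)
= (13.0×11.6 + 0.717×24.2)/(13.0 + 0.717) = 168.2/13.72 = 12.26 °C.

12.3 °C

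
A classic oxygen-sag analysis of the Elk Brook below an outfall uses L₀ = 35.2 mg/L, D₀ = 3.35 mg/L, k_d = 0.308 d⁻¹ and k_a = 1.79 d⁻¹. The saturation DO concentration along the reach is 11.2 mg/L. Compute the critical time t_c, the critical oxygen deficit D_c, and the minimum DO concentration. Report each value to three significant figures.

At the critical point dD/dt = 0, so k_d L₀ e^(−k_d t) = k_a D. Substituting D(t) from the Streeter–Phelps equation and solving for t gives
t_c = ln[(k_a/k_d)(1 − D₀(k_a−k_d)/(k_d L₀))] / (k_a−k_d).
Here k_a−k_d = 1.482 d⁻¹ and 1 − D₀(k_a−k_d)/(k_d L₀) = 1 − 3.35×1.482/(0.308×35.2) = 0.5421, so
t_c = ln(5.812 × 0.5421) / 1.482 = 1.148 / 1.482 = 0.7743 d.
L(t_c) = L₀ e^(−k_d t_c) = 35.2 × 0.7878 = 27.73 mg/L, and at the critical point k_a D_c = k_d L, so D_c = (0.308/1.79) × 27.73 = 4.772 mg/L.
Minimum DO = C_s − D_c = 11.2 − 4.772 = 6.428 mg/L.

t_c ≈ 0.774 d; D_c ≈ 4.77 mg/L; min DO ≈ 6.43 mg/L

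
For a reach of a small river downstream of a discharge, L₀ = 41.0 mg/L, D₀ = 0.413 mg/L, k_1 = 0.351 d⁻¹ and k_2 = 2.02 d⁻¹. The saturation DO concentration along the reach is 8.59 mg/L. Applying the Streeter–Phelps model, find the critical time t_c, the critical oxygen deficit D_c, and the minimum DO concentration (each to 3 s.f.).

t_c ≈ 1.02 d; D_c ≈ 4.98 mg/L; min DO ≈ 3.61 mg/L

t_c = [1/(k_2−k_1)] ln[(k_2/k_1)(1 − D₀(k_2−k_1)/(k_1 L₀))]
= [1/(2.02−0.351)] ln[(2.02/0.351)(1 − 0.413×1.669/(0.351×41.0))]
= (1/1.669) ln[5.755 × 0.9521] = 0.5992 × ln(5.479) = 0.5992 × 1.701 = 1.019 d.
L(t_c) = L₀ e^(−k_1 t_c) = 41.0 × 0.6993 = 28.67 mg/L, and at the critical point k_2 D_c = k_1 L, so D_c = (0.351/2.02) × 28.67 = 4.982 mg/L.
Minimum DO = C_s − D_c = 8.59 − 4.982 = 3.608 mg/L.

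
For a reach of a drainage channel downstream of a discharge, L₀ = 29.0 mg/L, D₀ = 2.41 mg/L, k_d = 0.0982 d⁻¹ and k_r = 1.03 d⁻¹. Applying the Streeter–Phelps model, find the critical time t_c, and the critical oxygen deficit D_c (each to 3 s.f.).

t_c ≈ 0.855 d; D_c ≈ 2.54 mg/L

With k_r/k_d = 10.49 and 1 − D₀(k_r−k_d)/(k_d L₀) = 0.2114,
t_c = ln(10.49 × 0.2114) / (1.03 − 0.0982) = ln(2.218) / 0.9318 = 0.7965/0.9318 = 0.8548 d.
L(t_c) = L₀ e^(−k_d t_c) = 29.0 × 0.9195 = 26.66 mg/L, and at the critical point k_r D_c = k_d L, so D_c = (0.0982/1.03) × 26.66 = 2.542 mg/L.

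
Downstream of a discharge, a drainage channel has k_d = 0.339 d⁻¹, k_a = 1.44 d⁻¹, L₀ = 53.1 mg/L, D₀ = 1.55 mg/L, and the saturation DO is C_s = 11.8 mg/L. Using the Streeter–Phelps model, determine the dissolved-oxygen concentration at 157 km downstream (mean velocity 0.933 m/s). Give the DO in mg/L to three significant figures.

DO ≈ 4.25 mg/L

Travel time t = x/v = 157 km / (0.933 m/s) = 157000 m / 0.933 m/s = 168300 s = 1.948 d.
k_d L₀/(k_a−k_d) = 0.339×53.1/(1.44−0.339) = 18.00/1.101 = 16.35 mg/L.
e^(−k_d t) = e^(−0.339×1.948) = 0.5167; e^(−k_a t) = e^(−1.44×1.948) = 0.06053.
D = 16.35 × (0.5167 − 0.06053) + 1.55 × 0.06053 = 7.459 + 0.09383 = 7.552 mg/L.
DO = C_s − D = 11.8 − 7.552 = 4.248 mg/L.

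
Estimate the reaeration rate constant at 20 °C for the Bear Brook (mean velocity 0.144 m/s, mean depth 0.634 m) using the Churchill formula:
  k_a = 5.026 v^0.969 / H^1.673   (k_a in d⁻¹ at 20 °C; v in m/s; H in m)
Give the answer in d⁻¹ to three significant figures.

k_a = 5.026 × 0.144^0.969 / 0.634^1.673 = 5.026 × 0.1529 / 0.4665 = 1.647 d⁻¹.

k_a ≈ 1.65 d⁻¹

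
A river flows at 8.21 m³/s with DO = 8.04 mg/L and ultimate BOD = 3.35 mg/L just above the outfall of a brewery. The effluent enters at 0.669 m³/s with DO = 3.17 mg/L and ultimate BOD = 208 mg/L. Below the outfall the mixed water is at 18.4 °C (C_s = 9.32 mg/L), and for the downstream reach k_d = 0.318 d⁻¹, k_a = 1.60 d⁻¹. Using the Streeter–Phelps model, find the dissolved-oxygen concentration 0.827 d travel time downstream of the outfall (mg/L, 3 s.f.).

DO ≈ 6.54 mg/L

Mixed DO = (8.21×8.04 + 0.669×3.17)/(8.21+0.669) = 68.13/8.879 = 7.673 mg/L.
Mixed L₀ = (8.21×3.35 + 0.669×208)/(8.879) = 166.7/8.879 = 18.77 mg/L.
Initial deficit D₀ = C_s − DO₀ = 9.32 − 7.673 = 1.647 mg/L.
D(0.827) = [0.318×18.77/(1.60−0.318)](e^(−0.318×0.827) − e^(−1.60×0.827)) + 1.647 e^(−1.60×0.827)
= 4.656 × (0.7688 − 0.2663) + 1.647 × 0.2663 = 2.778 mg/L.
DO = 9.32 − 2.778 = 6.542 mg/L.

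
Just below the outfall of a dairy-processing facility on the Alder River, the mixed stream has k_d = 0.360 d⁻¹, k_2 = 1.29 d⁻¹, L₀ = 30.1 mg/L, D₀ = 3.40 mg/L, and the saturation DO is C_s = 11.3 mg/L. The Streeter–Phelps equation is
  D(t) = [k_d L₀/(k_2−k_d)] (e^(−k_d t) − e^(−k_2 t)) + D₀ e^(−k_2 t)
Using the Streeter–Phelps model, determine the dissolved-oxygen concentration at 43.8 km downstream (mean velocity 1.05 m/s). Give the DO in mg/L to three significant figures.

Travel time t = x/v = 43.8 km / (1.05 m/s) = 43800 m / 1.05 m/s = 41710 s = 0.4828 d.
k_d L₀/(k_2−k_d) = 0.360×30.1/(1.29−0.360) = 10.84/0.9300 = 11.65 mg/L.
e^(−k_d t) = e^(−0.360×0.4828) = 0.8405; e^(−k_2 t) = e^(−1.29×0.4828) = 0.5364.
D = 11.65 × (0.8405 − 0.5364) + 3.40 × 0.5364 = 3.542 + 1.824 = 5.366 mg/L.
DO = C_s − D = 11.3 − 5.366 = 5.934 mg/L.

DO ≈ 5.93 mg/L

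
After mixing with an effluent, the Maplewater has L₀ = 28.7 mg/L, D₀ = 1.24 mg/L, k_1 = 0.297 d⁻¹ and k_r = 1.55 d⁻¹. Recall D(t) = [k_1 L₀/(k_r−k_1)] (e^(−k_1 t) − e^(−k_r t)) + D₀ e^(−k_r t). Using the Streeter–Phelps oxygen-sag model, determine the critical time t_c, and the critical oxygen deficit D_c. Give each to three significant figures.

t_c ≈ 1.16 d; D_c ≈ 3.90 mg/L

With k_r/k_1 = 5.219 and 1 − D₀(k_r−k_1)/(k_1 L₀) = 0.8177,
t_c = ln(5.219 × 0.8177) / (1.55 − 0.297) = ln(4.268) / 1.253 = 1.451/1.253 = 1.158 d.
L(t_c) = L₀ e^(−k_1 t_c) = 28.7 × 0.7090 = 20.35 mg/L, and at the critical point k_r D_c = k_1 L, so D_c = (0.297/1.55) × 20.35 = 3.899 mg/L.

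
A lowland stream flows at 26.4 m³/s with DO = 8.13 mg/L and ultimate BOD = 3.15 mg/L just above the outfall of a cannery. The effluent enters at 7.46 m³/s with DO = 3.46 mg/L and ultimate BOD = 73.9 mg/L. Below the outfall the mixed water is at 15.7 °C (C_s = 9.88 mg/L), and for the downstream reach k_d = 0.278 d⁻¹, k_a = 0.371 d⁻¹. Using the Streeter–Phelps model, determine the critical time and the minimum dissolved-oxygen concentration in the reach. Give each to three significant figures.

t_c ≈ 2.56 d; minimum DO ≈ 2.98 mg/L

Mixed DO = (26.4×8.13 + 7.46×3.46)/(26.4+7.46) = 240.4/33.86 = 7.101 mg/L.
Mixed L₀ = (26.4×3.15 + 7.46×73.9)/(33.86) = 634.5/33.86 = 18.74 mg/L.
Initial deficit D₀ = C_s − DO₀ = 9.88 − 7.101 = 2.779 mg/L.
t_c = (1/0.09300) ln[(0.371/0.278)(1 − 2.779×0.09300/(0.278×18.74))] = 10.75 × ln(1.268) = 2.556 d.
D_c = (0.278/0.371) × 18.74 × e^(−0.278×2.556) = 0.7493 × 18.74 × 0.4914 = 6.899 mg/L.
Minimum DO = 9.88 − 6.899 = 2.981 mg/L.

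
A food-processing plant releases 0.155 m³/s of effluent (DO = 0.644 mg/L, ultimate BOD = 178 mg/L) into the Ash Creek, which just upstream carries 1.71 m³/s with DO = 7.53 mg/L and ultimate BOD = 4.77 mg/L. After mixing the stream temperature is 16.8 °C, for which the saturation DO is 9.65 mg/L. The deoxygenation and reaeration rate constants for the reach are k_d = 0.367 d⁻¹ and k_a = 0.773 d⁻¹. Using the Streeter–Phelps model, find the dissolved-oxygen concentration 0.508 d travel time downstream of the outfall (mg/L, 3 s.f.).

DO ≈ 5.15 mg/L

Mixed DO = (1.71×7.53 + 0.155×0.644)/(1.71+0.155) = 12.98/1.865 = 6.958 mg/L.
Mixed L₀ = (1.71×4.77 + 0.155×178)/(1.865) = 35.75/1.865 = 19.17 mg/L.
Initial deficit D₀ = C_s − DO₀ = 9.65 − 6.958 = 2.692 mg/L.
D(0.508) = [0.367×19.17/(0.773−0.367)](e^(−0.367×0.508) − e^(−0.773×0.508)) + 2.692 e^(−0.773×0.508)
= 17.33 × (0.8299 − 0.6752) + 2.692 × 0.6752 = 4.498 mg/L.
DO = 9.65 − 4.498 = 5.152 mg/L.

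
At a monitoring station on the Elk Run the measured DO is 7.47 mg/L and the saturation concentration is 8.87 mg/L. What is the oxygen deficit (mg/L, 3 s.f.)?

D ≈ 1.40 mg/L

D = C_s − C = 8.87 − 7.47 = 1.40 mg/L.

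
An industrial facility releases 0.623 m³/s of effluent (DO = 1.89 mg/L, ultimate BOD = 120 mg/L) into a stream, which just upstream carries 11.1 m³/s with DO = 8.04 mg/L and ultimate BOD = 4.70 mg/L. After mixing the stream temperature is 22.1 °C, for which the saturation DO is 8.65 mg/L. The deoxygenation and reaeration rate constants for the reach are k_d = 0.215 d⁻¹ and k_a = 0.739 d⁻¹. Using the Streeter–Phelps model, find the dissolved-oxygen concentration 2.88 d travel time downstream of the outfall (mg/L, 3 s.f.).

Mixed DO = (11.1×8.04 + 0.623×1.89)/(11.1+0.623) = 90.42/11.72 = 7.713 mg/L.
Mixed L₀ = (11.1×4.70 + 0.623×120)/(11.72) = 126.9/11.72 = 10.83 mg/L.
Initial deficit D₀ = C_s − DO₀ = 8.65 − 7.713 = 0.9368 mg/L.
D(2.88) = [0.215×10.83/(0.739−0.215)](e^(−0.215×2.88) − e^(−0.739×2.88)) + 0.9368 e^(−0.739×2.88)
= 4.443 × (0.5384 − 0.1190) + 0.9368 × 0.1190 = 1.974 mg/L.
DO = 8.65 − 1.974 = 6.676 mg/L.

DO ≈ 6.68 mg/L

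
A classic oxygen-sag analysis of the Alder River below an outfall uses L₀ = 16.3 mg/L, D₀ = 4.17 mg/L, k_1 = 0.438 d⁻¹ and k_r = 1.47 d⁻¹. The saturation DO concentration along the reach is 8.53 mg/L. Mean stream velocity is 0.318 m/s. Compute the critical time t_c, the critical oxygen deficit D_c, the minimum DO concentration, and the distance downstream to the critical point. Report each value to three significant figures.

t_c ≈ 0.279 d; D_c ≈ 4.30 mg/L; min DO ≈ 4.23 mg/L; x_c ≈ 7.66 km

t_c = [1/(k_r−k_1)] ln[(k_r/k_1)(1 − D₀(k_r−k_1)/(k_1 L₀))]
= [1/(1.47−0.438)] ln[(1.47/0.438)(1 − 4.17×1.032/(0.438×16.3))]
= (1/1.032) ln[3.356 × 0.3972] = 0.9690 × ln(1.333) = 0.9690 × 0.2876 = 0.2786 d.
L(t_c) = L₀ e^(−k_1 t_c) = 16.3 × 0.8851 = 14.43 mg/L, and at the critical point k_r D_c = k_1 L, so D_c = (0.438/1.47) × 14.43 = 4.299 mg/L.
Minimum DO = C_s − D_c = 8.53 − 4.299 = 4.231 mg/L.
x_c = v t_c = 0.318 m/s × 0.2786 d × 86400 s/d = 7656 m ≈ 7.66 km.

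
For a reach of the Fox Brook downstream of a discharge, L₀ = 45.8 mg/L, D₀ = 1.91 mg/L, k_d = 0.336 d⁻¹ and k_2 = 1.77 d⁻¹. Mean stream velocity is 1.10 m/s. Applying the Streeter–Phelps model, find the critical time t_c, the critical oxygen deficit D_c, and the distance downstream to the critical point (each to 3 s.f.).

At the critical point dD/dt = 0, so k_d L₀ e^(−k_d t) = k_2 D. Substituting D(t) from the Streeter–Phelps equation and solving for t gives
t_c = ln[(k_2/k_d)(1 − D₀(k_2−k_d)/(k_d L₀))] / (k_2−k_d).
Here k_2−k_d = 1.434 d⁻¹ and 1 − D₀(k_2−k_d)/(k_d L₀) = 1 − 1.91×1.434/(0.336×45.8) = 0.8220, so
t_c = ln(5.268 × 0.8220) / 1.434 = 1.466 / 1.434 = 1.022 d.
L(t_c) = L₀ e^(−k_d t_c) = 45.8 × 0.7093 = 32.49 mg/L, and at the critical point k_2 D_c = k_d L, so D_c = (0.336/1.77) × 32.49 = 6.167 mg/L.
x_c = v t_c = 1.10 m/s × 1.022 d × 86400 s/d = 97140 m ≈ 97.1 km.

t_c ≈ 1.02 d; D_c ≈ 6.17 mg/L; x_c ≈ 97.1 km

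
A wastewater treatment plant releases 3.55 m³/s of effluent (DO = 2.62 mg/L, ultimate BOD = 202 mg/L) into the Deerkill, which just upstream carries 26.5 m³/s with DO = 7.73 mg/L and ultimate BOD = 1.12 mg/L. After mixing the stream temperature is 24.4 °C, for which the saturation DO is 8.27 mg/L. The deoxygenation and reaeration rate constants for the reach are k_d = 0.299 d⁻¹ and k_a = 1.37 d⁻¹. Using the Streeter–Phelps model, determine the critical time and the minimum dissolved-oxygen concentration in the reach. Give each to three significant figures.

t_c ≈ 1.25 d; minimum DO ≈ 4.54 mg/L

Mixed DO = (26.5×7.73 + 3.55×2.62)/(26.5+3.55) = 214.1/30.05 = 7.126 mg/L.
Mixed L₀ = (26.5×1.12 + 3.55×202)/(30.05) = 746.8/30.05 = 24.85 mg/L.
Initial deficit D₀ = C_s − DO₀ = 8.27 − 7.126 = 1.144 mg/L.
t_c = (1/1.071) ln[(1.37/0.299)(1 − 1.144×1.071/(0.299×24.85))] = 0.9337 × ln(3.827) = 1.253 d.
D_c = (0.299/1.37) × 24.85 × e^(−0.299×1.253) = 0.2182 × 24.85 × 0.6875 = 3.729 mg/L.
Minimum DO = 8.27 − 3.729 = 4.541 mg/L.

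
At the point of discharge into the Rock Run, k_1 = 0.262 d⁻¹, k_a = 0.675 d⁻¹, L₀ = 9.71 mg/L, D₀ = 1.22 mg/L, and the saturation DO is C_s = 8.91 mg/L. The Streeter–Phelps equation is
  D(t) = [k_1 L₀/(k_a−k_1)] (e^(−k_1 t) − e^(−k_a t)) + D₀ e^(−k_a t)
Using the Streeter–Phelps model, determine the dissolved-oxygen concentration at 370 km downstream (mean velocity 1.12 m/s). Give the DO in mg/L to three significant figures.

DO ≈ 7.02 mg/L

Travel time t = x/v = 370 km / (1.12 m/s) = 370000 m / 1.12 m/s = 330400 s = 3.824 d.
k_1 L₀/(k_a−k_1) = 0.262×9.71/(0.675−0.262) = 2.544/0.4130 = 6.160 mg/L.
e^(−k_1 t) = e^(−0.262×3.824) = 0.3672; e^(−k_a t) = e^(−0.675×3.824) = 0.07570.
D = 6.160 × (0.3672 − 0.07570) + 1.22 × 0.07570 = 1.796 + 0.09236 = 1.888 mg/L.
DO = C_s − D = 8.91 − 1.888 = 7.022 mg/L.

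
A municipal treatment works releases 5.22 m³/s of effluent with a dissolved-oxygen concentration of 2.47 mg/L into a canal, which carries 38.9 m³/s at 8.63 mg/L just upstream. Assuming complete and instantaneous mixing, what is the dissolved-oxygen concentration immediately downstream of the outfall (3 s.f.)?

7.90 mg/L

Flow-weighted mixing: C = (Q_r C_r + Q_w C_w)/(Q_r + Q_w)
= (38.9×8.63 + 5.22×2.47)/(38.9 + 5.22) = 348.6/44.12 = 7.901 mg/L.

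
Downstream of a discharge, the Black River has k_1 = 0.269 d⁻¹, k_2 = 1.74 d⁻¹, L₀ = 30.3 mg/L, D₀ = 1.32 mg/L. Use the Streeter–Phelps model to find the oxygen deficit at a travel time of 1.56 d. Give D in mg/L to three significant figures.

k_1 L₀/(k_2−k_1) = 0.269×30.3/(1.74−0.269) = 8.151/1.471 = 5.541 mg/L.
e^(−k_1 t) = e^(−0.269×1.560) = 0.6573; e^(−k_2 t) = e^(−1.74×1.560) = 0.06624.
D = 5.541 × (0.6573 − 0.06624) + 1.32 × 0.06624 = 3.275 + 0.08744 = 3.362 mg/L.

D ≈ 3.36 mg/L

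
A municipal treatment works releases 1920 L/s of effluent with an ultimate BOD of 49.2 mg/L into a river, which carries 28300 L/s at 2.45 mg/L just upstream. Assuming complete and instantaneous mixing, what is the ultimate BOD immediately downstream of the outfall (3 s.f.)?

Flow-weighted mixing: C = (Q_r C_r + Q_w C_w)/(Q_r + Q_w)
= (28300×2.45 + 1920×49.2)/(28300 + 1920) = 163800/30220 = 5.420 mg/L.

5.42 mg/L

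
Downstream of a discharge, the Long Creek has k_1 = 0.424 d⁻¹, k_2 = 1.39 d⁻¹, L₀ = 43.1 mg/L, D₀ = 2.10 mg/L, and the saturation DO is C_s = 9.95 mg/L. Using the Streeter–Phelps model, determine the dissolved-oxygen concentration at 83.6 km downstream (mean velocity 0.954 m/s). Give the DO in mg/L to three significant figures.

DO ≈ 1.75 mg/L

Travel time t = x/v = 83.6 km / (0.954 m/s) = 83600 m / 0.954 m/s = 87630 s = 1.014 d.
k_1 L₀/(k_2−k_1) = 0.424×43.1/(1.39−0.424) = 18.27/0.9660 = 18.92 mg/L.
e^(−k_1 t) = e^(−0.424×1.014) = 0.6505; e^(−k_2 t) = e^(−1.39×1.014) = 0.2442.
D = 18.92 × (0.6505 − 0.2442) + 2.10 × 0.2442 = 7.686 + 0.5128 = 8.199 mg/L.
DO = C_s − D = 9.95 − 8.199 = 1.751 mg/L.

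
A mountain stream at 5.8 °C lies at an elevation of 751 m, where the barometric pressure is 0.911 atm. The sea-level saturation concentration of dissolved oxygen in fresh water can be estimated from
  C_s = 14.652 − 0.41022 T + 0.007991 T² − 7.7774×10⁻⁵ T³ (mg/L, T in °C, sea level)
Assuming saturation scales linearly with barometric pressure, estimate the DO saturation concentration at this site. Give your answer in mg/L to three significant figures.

At sea level: C_s = 14.652 − 0.41022×5.8 + 0.007991×5.8² − 7.7774×10⁻⁵×5.8³ = 12.53 mg/L.
Pressure correction: C_s' = 12.53 × 0.911 = 11.41 mg/L.

C_s ≈ 11.4 mg/L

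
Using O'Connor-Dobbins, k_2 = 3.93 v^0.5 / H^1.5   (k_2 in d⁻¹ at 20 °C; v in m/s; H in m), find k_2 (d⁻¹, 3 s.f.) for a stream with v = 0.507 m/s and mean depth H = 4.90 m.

k_2 = 3.93 × 0.507^0.5 / 4.90^1.5 = 3.93 × 0.7120 / 10.85 = 0.2580 d⁻¹.

k_2 ≈ 0.258 d⁻¹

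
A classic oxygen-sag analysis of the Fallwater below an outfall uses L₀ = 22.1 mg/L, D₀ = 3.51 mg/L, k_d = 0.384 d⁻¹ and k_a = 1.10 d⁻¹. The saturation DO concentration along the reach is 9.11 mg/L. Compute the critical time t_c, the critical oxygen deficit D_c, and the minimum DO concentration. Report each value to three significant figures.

t_c = [1/(k_a−k_d)] ln[(k_a/k_d)(1 − D₀(k_a−k_d)/(k_d L₀))]
= [1/(1.10−0.384)] ln[(1.10/0.384)(1 − 3.51×0.7160/(0.384×22.1))]
= (1/0.7160) ln[2.865 × 0.7039] = 1.397 × ln(2.016) = 1.397 × 0.7012 = 0.9794 d.
L(t_c) = L₀ e^(−k_d t_c) = 22.1 × 0.6865 = 15.17 mg/L, and at the critical point k_a D_c = k_d L, so D_c = (0.384/1.10) × 15.17 = 5.297 mg/L.
Minimum DO = C_s − D_c = 9.11 − 5.297 = 3.813 mg/L.

t_c ≈ 0.979 d; D_c ≈ 5.30 mg/L; min DO ≈ 3.81 mg/L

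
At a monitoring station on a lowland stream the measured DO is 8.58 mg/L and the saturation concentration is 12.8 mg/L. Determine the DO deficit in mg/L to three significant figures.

D = C_s − C = 12.8 − 8.58 = 4.22 mg/L.

D ≈ 4.22 mg/L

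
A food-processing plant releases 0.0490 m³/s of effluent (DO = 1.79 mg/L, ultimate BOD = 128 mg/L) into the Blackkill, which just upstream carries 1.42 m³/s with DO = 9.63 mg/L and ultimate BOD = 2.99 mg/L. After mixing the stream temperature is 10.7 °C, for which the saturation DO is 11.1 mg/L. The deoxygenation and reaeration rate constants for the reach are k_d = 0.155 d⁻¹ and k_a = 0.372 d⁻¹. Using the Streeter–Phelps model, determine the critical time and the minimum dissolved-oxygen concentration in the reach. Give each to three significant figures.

Mixed DO = (1.42×9.63 + 0.0490×1.79)/(1.42+0.0490) = 13.76/1.469 = 9.368 mg/L.
Mixed L₀ = (1.42×2.99 + 0.0490×128)/(1.469) = 10.52/1.469 = 7.160 mg/L.
Initial deficit D₀ = C_s − DO₀ = 11.1 − 9.368 = 1.732 mg/L.
t_c = (1/0.2170) ln[(0.372/0.155)(1 − 1.732×0.2170/(0.155×7.160))] = 4.608 × ln(1.587) = 2.130 d.
D_c = (0.155/0.372) × 7.160 × e^(−0.155×2.130) = 0.4167 × 7.160 × 0.7189 = 2.145 mg/L.
Minimum DO = 11.1 − 2.145 = 8.955 mg/L.

t_c ≈ 2.13 d; minimum DO ≈ 8.96 mg/L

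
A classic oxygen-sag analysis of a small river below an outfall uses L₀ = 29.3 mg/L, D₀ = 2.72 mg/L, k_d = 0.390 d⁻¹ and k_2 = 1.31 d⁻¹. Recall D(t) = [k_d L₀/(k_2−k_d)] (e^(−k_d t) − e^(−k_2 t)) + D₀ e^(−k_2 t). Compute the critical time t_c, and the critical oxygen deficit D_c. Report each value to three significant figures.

t_c ≈ 1.05 d; D_c ≈ 5.80 mg/L

With k_2/k_d = 3.359 and 1 − D₀(k_2−k_d)/(k_d L₀) = 0.7810,
t_c = ln(3.359 × 0.7810) / (1.31 − 0.390) = ln(2.623) / 0.9200 = 0.9645/0.9200 = 1.048 d.
L(t_c) = L₀ e^(−k_d t_c) = 29.3 × 0.6644 = 19.47 mg/L, and at the critical point k_2 D_c = k_d L, so D_c = (0.390/1.31) × 19.47 = 5.796 mg/L.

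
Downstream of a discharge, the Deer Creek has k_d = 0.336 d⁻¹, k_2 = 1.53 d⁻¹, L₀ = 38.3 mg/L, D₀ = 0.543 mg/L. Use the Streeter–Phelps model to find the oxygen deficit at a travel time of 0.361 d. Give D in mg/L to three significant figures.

D ≈ 3.66 mg/L

k_d L₀/(k_2−k_d) = 0.336×38.3/(1.53−0.336) = 12.87/1.194 = 10.78 mg/L.
e^(−k_d t) = e^(−0.336×0.3610) = 0.8858; e^(−k_2 t) = e^(−1.53×0.3610) = 0.5756.
D = 10.78 × (0.8858 − 0.5756) + 0.543 × 0.5756 = 3.343 + 0.3126 = 3.655 mg/L.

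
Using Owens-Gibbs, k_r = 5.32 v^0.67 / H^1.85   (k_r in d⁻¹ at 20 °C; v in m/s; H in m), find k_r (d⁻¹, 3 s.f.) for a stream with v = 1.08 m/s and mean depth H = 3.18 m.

k_r = 5.32 × 1.08^0.67 / 3.18^1.85 = 5.32 × 1.053 / 8.501 = 0.6589 d⁻¹.

k_r ≈ 0.659 d⁻¹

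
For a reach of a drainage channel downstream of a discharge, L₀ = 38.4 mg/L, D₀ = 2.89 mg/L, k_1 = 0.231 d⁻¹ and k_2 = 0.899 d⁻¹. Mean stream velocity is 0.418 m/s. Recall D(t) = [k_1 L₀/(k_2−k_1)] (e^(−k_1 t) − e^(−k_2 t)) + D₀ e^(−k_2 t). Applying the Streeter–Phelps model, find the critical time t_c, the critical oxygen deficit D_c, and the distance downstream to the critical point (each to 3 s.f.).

t_c ≈ 1.67 d; D_c ≈ 6.71 mg/L; x_c ≈ 60.2 km

With k_2/k_1 = 3.892 and 1 − D₀(k_2−k_1)/(k_1 L₀) = 0.7824,
t_c = ln(3.892 × 0.7824) / (0.899 − 0.231) = ln(3.045) / 0.6680 = 1.113/0.6680 = 1.667 d.
D_c = (k_1/k_2) L₀ e^(−k_1 t_c) = (0.231/0.899) × 38.4 × e^(−0.231×1.667) = 0.2570 × 38.4 × 0.6804 = 6.714 mg/L.
x_c = v t_c = 0.418 m/s × 1.667 d × 86400 s/d = 60200 m ≈ 60.2 km.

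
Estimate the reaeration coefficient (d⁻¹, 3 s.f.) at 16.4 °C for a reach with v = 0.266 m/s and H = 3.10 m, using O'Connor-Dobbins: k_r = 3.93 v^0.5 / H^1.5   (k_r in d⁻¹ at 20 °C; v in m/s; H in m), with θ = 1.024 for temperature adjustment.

k_r ≈ 0.341 d⁻¹

k_r(20) = 3.93 × 0.266^0.5 / 3.10^1.5 = 3.93 × 0.5158 / 5.458 = 0.3714 d⁻¹.
k_r(16.4) = 0.3714 × 1.024^(16.4−20) = 0.3714 × 0.9182 = 0.3410 d⁻¹.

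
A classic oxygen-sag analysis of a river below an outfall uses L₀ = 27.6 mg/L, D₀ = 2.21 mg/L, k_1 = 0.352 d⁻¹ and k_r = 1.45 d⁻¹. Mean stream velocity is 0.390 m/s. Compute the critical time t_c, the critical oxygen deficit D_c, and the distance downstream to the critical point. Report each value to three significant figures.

t_c ≈ 1.03 d; D_c ≈ 4.67 mg/L; x_c ≈ 34.6 km

With k_r/k_1 = 4.119 and 1 − D₀(k_r−k_1)/(k_1 L₀) = 0.7502,
t_c = ln(4.119 × 0.7502) / (1.45 − 0.352) = ln(3.090) / 1.098 = 1.128/1.098 = 1.028 d.
L(t_c) = L₀ e^(−k_1 t_c) = 27.6 × 0.6965 = 19.22 mg/L, and at the critical point k_r D_c = k_1 L, so D_c = (0.352/1.45) × 19.22 = 4.667 mg/L.
x_c = v t_c = 0.390 m/s × 1.028 d × 86400 s/d = 34630 m ≈ 34.6 km.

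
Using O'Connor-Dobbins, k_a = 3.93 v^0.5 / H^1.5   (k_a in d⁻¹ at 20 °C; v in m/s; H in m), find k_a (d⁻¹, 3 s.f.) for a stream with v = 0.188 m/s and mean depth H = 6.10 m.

k_a = 3.93 × 0.188^0.5 / 6.10^1.5 = 3.93 × 0.4336 / 15.07 = 0.1131 d⁻¹.

k_a ≈ 0.113 d⁻¹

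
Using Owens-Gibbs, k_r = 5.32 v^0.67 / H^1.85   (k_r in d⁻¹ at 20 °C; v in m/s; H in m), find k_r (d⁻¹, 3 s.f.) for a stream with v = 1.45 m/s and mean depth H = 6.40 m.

k_r ≈ 0.220 d⁻¹

k_r = 5.32 × 1.45^0.67 / 6.40^1.85 = 5.32 × 1.283 / 31.01 = 0.2201 d⁻¹.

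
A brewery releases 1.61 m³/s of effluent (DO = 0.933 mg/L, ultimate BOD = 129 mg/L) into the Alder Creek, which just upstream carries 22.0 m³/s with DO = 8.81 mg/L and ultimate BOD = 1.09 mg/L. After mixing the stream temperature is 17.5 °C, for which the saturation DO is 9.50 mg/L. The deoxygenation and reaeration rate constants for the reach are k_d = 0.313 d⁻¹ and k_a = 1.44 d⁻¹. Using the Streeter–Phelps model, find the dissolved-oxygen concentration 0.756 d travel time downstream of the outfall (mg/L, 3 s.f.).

Mixed DO = (22.0×8.81 + 1.61×0.933)/(22.0+1.61) = 195.3/23.61 = 8.273 mg/L.
Mixed L₀ = (22.0×1.09 + 1.61×129)/(23.61) = 231.7/23.61 = 9.812 mg/L.
Initial deficit D₀ = C_s − DO₀ = 9.50 − 8.273 = 1.227 mg/L.
D(0.756) = [0.313×9.812/(1.44−0.313)](e^(−0.313×0.756) − e^(−1.44×0.756)) + 1.227 e^(−1.44×0.756)
= 2.725 × (0.7893 − 0.3367) + 1.227 × 0.3367 = 1.647 mg/L.
DO = 9.50 − 1.647 = 7.853 mg/L.

DO ≈ 7.85 mg/L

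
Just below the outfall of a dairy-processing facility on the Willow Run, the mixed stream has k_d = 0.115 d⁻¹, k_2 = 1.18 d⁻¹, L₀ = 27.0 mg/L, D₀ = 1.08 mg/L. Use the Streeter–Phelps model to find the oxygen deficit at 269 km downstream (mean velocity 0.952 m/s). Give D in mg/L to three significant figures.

D ≈ 1.96 mg/L

Travel time t = x/v = 269 km / (0.952 m/s) = 269000 m / 0.952 m/s = 282600 s = 3.270 d.
k_d L₀/(k_2−k_d) = 0.115×27.0/(1.18−0.115) = 3.105/1.065 = 2.915 mg/L.
e^(−k_d t) = e^(−0.115×3.270) = 0.6865; e^(−k_2 t) = e^(−1.18×3.270) = 0.02109.
D = 2.915 × (0.6865 − 0.02109) + 1.08 × 0.02109 = 1.940 + 0.02277 = 1.963 mg/L.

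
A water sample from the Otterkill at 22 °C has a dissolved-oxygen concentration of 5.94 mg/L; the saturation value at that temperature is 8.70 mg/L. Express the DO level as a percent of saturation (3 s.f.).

68.3 % saturation

% saturation = C/C_s × 100 = 5.94/8.70 × 100 = 68.3 %.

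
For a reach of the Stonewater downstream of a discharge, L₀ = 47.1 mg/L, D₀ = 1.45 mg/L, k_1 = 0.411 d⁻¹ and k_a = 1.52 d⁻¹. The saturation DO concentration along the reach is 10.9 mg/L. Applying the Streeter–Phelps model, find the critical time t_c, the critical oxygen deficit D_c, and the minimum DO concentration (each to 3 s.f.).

t_c = [1/(k_a−k_1)] ln[(k_a/k_1)(1 − D₀(k_a−k_1)/(k_1 L₀))]
= [1/(1.52−0.411)] ln[(1.52/0.411)(1 − 1.45×1.109/(0.411×47.1))]
= (1/1.109) ln[3.698 × 0.9169] = 0.9017 × ln(3.391) = 0.9017 × 1.221 = 1.101 d.
D_c = (k_1/k_a) L₀ e^(−k_1 t_c) = (0.411/1.52) × 47.1 × e^(−0.411×1.101) = 0.2704 × 47.1 × 0.6360 = 8.100 mg/L.
Minimum DO = C_s − D_c = 10.9 − 8.100 = 2.800 mg/L.

t_c ≈ 1.10 d; D_c ≈ 8.10 mg/L; min DO ≈ 2.80 mg/L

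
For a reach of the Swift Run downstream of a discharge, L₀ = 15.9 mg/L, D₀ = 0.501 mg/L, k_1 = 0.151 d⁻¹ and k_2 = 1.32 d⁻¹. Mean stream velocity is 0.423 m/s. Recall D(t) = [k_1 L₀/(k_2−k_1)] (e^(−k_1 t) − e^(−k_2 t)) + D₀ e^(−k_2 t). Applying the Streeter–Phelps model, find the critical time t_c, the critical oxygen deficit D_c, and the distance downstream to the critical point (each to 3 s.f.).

t_c ≈ 1.62 d; D_c ≈ 1.43 mg/L; x_c ≈ 59.0 km

t_c = [1/(k_2−k_1)] ln[(k_2/k_1)(1 − D₀(k_2−k_1)/(k_1 L₀))]
= [1/(1.32−0.151)] ln[(1.32/0.151)(1 − 0.501×1.169/(0.151×15.9))]
= (1/1.169) ln[8.742 × 0.7561] = 0.8554 × ln(6.609) = 0.8554 × 1.888 = 1.615 d.
D_c = (k_1/k_2) L₀ e^(−k_1 t_c) = (0.151/1.32) × 15.9 × e^(−0.151×1.615) = 0.1144 × 15.9 × 0.7835 = 1.425 mg/L.
x_c = v t_c = 0.423 m/s × 1.615 d × 86400 s/d = 59040 m ≈ 59.0 km.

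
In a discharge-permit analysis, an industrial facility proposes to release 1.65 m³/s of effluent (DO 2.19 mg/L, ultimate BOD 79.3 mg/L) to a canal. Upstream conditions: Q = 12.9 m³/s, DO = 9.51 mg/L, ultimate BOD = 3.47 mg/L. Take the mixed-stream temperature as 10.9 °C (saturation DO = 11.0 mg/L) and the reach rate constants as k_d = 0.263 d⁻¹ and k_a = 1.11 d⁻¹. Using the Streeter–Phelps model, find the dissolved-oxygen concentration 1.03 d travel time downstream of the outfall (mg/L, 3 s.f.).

Mixed DO = (12.9×9.51 + 1.65×2.19)/(12.9+1.65) = 126.3/14.55 = 8.680 mg/L.
Mixed L₀ = (12.9×3.47 + 1.65×79.3)/(14.55) = 175.6/14.55 = 12.07 mg/L.
Initial deficit D₀ = C_s − DO₀ = 11.0 − 8.680 = 2.320 mg/L.
D(1.03) = [0.263×12.07/(1.11−0.263)](e^(−0.263×1.03) − e^(−1.11×1.03)) + 2.320 e^(−1.11×1.03)
= 3.748 × (0.7627 − 0.3188) + 2.320 × 0.3188 = 2.403 mg/L.
DO = 11.0 − 2.403 = 8.597 mg/L.

DO ≈ 8.60 mg/L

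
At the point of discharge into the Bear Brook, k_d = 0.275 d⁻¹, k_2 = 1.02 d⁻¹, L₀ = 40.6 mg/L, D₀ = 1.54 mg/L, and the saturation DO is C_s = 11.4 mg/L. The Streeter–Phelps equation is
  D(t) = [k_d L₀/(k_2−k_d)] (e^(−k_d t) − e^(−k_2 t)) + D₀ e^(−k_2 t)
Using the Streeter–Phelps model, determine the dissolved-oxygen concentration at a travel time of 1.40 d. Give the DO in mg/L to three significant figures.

DO ≈ 4.43 mg/L

k_d L₀/(k_2−k_d) = 0.275×40.6/(1.02−0.275) = 11.17/0.7450 = 14.99 mg/L.
e^(−k_d t) = e^(−0.275×1.400) = 0.6805; e^(−k_2 t) = e^(−1.02×1.400) = 0.2398.
D = 14.99 × (0.6805 − 0.2398) + 1.54 × 0.2398 = 6.604 + 0.3693 = 6.973 mg/L.
DO = C_s − D = 11.4 − 6.973 = 4.427 mg/L.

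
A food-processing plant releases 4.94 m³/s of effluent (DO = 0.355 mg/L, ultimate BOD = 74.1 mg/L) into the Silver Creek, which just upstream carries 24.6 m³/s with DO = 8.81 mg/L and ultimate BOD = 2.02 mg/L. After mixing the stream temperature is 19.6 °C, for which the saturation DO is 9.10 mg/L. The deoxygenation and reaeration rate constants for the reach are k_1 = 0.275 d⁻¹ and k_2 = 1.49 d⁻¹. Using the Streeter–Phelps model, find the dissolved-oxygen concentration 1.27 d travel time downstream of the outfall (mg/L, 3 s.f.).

DO ≈ 7.08 mg/L

Mixed DO = (24.6×8.81 + 4.94×0.355)/(24.6+4.94) = 218.5/29.54 = 7.396 mg/L.
Mixed L₀ = (24.6×2.02 + 4.94×74.1)/(29.54) = 415.7/29.54 = 14.07 mg/L.
Initial deficit D₀ = C_s − DO₀ = 9.10 − 7.396 = 1.704 mg/L.
D(1.27) = [0.275×14.07/(1.49−0.275)](e^(−0.275×1.27) − e^(−1.49×1.27)) + 1.704 e^(−1.49×1.27)
= 3.185 × (0.7052 − 0.1507) + 1.704 × 0.1507 = 2.023 mg/L.
DO = 9.10 − 2.023 = 7.077 mg/L.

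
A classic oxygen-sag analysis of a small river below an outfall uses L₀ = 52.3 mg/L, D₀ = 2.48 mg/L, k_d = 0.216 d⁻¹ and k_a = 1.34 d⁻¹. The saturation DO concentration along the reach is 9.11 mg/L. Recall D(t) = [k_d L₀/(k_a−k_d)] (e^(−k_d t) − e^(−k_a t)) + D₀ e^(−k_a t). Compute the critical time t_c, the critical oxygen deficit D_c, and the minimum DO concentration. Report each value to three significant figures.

With k_a/k_d = 6.204 and 1 − D₀(k_a−k_d)/(k_d L₀) = 0.7532,
t_c = ln(6.204 × 0.7532) / (1.34 − 0.216) = ln(4.673) / 1.124 = 1.542/1.124 = 1.372 d.
L(t_c) = L₀ e^(−k_d t_c) = 52.3 × 0.7436 = 38.89 mg/L, and at the critical point k_a D_c = k_d L, so D_c = (0.216/1.34) × 38.89 = 6.269 mg/L.
Minimum DO = C_s − D_c = 9.11 − 6.269 = 2.841 mg/L.

t_c ≈ 1.37 d; D_c ≈ 6.27 mg/L; min DO ≈ 2.84 mg/L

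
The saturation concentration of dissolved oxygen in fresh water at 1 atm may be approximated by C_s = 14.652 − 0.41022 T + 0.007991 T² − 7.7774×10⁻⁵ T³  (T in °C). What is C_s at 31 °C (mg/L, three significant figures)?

C_s ≈ 7.30 mg/L

C_s = 14.652 − 0.41022×31 + 0.007991×31² − 7.7774×10⁻⁵×31³ = 7.298 mg/L.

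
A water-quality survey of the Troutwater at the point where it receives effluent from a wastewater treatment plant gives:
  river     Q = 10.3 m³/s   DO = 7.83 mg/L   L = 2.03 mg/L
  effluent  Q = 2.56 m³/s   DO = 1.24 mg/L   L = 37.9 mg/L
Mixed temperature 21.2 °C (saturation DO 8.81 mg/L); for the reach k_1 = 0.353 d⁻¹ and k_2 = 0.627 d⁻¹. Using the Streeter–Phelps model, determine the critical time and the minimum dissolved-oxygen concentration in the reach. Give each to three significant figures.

t_c ≈ 1.31 d; minimum DO ≈ 5.56 mg/L

Mixed DO = (10.3×7.83 + 2.56×1.24)/(10.3+2.56) = 83.82/12.86 = 6.518 mg/L.
Mixed L₀ = (10.3×2.03 + 2.56×37.9)/(12.86) = 117.9/12.86 = 9.171 mg/L.
Initial deficit D₀ = C_s − DO₀ = 8.81 − 6.518 = 2.292 mg/L.
t_c = (1/0.2740) ln[(0.627/0.353)(1 − 2.292×0.2740/(0.353×9.171))] = 3.650 × ln(1.432) = 1.310 d.
D_c = (0.353/0.627) × 9.171 × e^(−0.353×1.310) = 0.5630 × 9.171 × 0.6298 = 3.252 mg/L.
Minimum DO = 8.81 − 3.252 = 5.558 mg/L.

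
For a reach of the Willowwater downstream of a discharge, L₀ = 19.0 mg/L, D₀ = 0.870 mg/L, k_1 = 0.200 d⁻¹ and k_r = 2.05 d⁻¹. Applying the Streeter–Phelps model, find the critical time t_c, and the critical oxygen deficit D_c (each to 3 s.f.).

t_c ≈ 0.960 d; D_c ≈ 1.53 mg/L

t_c = [1/(k_r−k_1)] ln[(k_r/k_1)(1 − D₀(k_r−k_1)/(k_1 L₀))]
= [1/(2.05−0.200)] ln[(2.05/0.200)(1 − 0.870×1.850/(0.200×19.0))]
= (1/1.850) ln[10.25 × 0.5764] = 0.5405 × ln(5.909) = 0.5405 × 1.776 = 0.9602 d.
D_c = (k_1/k_r) L₀ e^(−k_1 t_c) = (0.200/2.05) × 19.0 × e^(−0.200×0.9602) = 0.09756 × 19.0 × 0.8253 = 1.530 mg/L.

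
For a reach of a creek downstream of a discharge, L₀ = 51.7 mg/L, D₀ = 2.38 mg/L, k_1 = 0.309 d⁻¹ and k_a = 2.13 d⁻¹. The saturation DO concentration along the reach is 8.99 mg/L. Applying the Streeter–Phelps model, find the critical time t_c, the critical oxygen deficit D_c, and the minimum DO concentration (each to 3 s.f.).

t_c ≈ 0.886 d; D_c ≈ 5.70 mg/L; min DO ≈ 3.29 mg/L

At the critical point dD/dt = 0, so k_1 L₀ e^(−k_1 t) = k_a D. Substituting D(t) from the Streeter–Phelps equation and solving for t gives
t_c = ln[(k_a/k_1)(1 − D₀(k_a−k_1)/(k_1 L₀))] / (k_a−k_1).
Here k_a−k_1 = 1.821 d⁻¹ and 1 − D₀(k_a−k_1)/(k_1 L₀) = 1 − 2.38×1.821/(0.309×51.7) = 0.7287, so
t_c = ln(6.893 × 0.7287) / 1.821 = 1.614 / 1.821 = 0.8864 d.
D_c = (k_1/k_a) L₀ e^(−k_1 t_c) = (0.309/2.13) × 51.7 × e^(−0.309×0.8864) = 0.1451 × 51.7 × 0.7604 = 5.703 mg/L.
Minimum DO = C_s − D_c = 8.99 − 5.703 = 3.287 mg/L.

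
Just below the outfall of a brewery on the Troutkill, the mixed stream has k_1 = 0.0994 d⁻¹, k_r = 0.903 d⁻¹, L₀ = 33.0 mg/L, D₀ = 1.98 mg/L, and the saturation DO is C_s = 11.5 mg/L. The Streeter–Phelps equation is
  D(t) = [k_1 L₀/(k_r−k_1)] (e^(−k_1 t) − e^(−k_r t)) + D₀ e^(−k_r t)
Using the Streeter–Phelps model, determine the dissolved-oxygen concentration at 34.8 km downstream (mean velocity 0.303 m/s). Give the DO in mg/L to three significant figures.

DO ≈ 8.56 mg/L

Travel time t = x/v = 34.8 km / (0.303 m/s) = 34800 m / 0.303 m/s = 114900 s = 1.329 d.
k_1 L₀/(k_r−k_1) = 0.0994×33.0/(0.903−0.0994) = 3.280/0.8036 = 4.082 mg/L.
e^(−k_1 t) = e^(−0.0994×1.329) = 0.8762; e^(−k_r t) = e^(−0.903×1.329) = 0.3011.
D = 4.082 × (0.8762 − 0.3011) + 1.98 × 0.3011 = 2.348 + 0.5962 = 2.944 mg/L.
DO = C_s − D = 11.5 − 2.944 = 8.556 mg/L.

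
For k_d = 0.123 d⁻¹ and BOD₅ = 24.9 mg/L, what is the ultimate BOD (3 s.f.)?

BOD₅ = L₀(1 − e^(−5k_d)) ⇒ L₀ = BOD₅ / (1 − e^(−5×0.123))
= 24.9 / (1 − 0.5406) = 24.9 / 0.4594 = 54.21 mg/L.

L₀ ≈ 54.2 mg/L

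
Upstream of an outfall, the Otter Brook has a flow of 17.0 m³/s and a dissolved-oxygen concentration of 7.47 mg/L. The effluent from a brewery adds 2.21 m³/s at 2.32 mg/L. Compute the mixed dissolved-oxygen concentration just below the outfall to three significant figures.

6.88 mg/L

Flow-weighted mixing: C = (Q_r C_r + Q_w C_w)/(Q_r + Q_w)
= (17.0×7.47 + 2.21×2.32)/(17.0 + 2.21) = 132.1/19.21 = 6.878 mg/L.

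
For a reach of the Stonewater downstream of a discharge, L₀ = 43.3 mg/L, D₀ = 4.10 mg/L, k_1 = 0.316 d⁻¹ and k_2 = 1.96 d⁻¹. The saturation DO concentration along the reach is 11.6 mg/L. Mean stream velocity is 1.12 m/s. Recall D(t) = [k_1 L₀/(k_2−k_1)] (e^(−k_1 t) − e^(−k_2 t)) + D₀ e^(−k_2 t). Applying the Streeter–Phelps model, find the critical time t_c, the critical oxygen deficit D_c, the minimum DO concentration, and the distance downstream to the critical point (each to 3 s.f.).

t_c ≈ 0.697 d; D_c ≈ 5.60 mg/L; min DO ≈ 6.00 mg/L; x_c ≈ 67.5 km

t_c = [1/(k_2−k_1)] ln[(k_2/k_1)(1 − D₀(k_2−k_1)/(k_1 L₀))]
= [1/(1.96−0.316)] ln[(1.96/0.316)(1 − 4.10×1.644/(0.316×43.3))]
= (1/1.644) ln[6.203 × 0.5074] = 0.6083 × ln(3.147) = 0.6083 × 1.146 = 0.6974 d.
L(t_c) = L₀ e^(−k_1 t_c) = 43.3 × 0.8022 = 34.74 mg/L, and at the critical point k_2 D_c = k_1 L, so D_c = (0.316/1.96) × 34.74 = 5.600 mg/L.
Minimum DO = C_s − D_c = 11.6 − 5.600 = 6.000 mg/L.
x_c = v t_c = 1.12 m/s × 0.6974 d × 86400 s/d = 67480 m ≈ 67.5 km.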